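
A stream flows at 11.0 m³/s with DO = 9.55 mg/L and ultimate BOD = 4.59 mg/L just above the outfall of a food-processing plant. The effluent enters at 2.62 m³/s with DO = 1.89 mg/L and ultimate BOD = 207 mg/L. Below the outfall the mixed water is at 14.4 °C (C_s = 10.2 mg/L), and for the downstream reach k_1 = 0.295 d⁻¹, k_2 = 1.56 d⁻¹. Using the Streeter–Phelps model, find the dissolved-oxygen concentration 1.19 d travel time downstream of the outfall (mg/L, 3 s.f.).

Mixed DO = (11.0×9.55 + 2.62×1.89)/(11.0+2.62) = 110.0/13.62 = 8.076 mg/L.
Mixed L₀ = (11.0×4.59 + 2.62×207)/(13.62) = 592.8/13.62 = 43.53 mg/L.
Initial deficit D₀ = C_s − DO₀ = 10.2 − 8.076 = 2.124 mg/L.
D(1.19) = [0.295×43.53/(1.56−0.295)](e^(−0.295×1.19) − e^(−1.56×1.19)) + 2.124 e^(−1.56×1.19)
= 10.15 × (0.7039 − 0.1562) + 2.124 × 0.1562 = 5.891 mg/L.
DO = 10.2 − 5.891 = 4.309 mg/L.

DO ≈ 4.31 mg/L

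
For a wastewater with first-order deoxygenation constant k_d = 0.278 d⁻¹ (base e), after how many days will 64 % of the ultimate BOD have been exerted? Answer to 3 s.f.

t ≈ 3.68 d

y/L₀ = 1 − e^(−k_d t) = 0.64 ⇒ e^(−k_d t) = 0.360
t = −ln(0.360) / 0.278 = 1.022 / 0.278 = 3.675 d.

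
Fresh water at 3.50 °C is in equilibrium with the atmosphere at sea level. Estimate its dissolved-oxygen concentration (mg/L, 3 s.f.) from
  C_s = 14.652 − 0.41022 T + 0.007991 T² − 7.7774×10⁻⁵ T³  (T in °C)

C_s ≈ 13.3 mg/L

C_s = 14.652 − 0.41022×3.50 + 0.007991×3.50² − 7.7774×10⁻⁵×3.50³ = 13.31 mg/L.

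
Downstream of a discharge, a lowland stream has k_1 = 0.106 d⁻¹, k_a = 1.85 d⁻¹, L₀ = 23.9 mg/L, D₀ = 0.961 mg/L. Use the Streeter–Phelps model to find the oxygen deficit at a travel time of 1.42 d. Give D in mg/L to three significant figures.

k_1 L₀/(k_a−k_1) = 0.106×23.9/(1.85−0.106) = 2.533/1.744 = 1.453 mg/L.
e^(−k_1 t) = e^(−0.106×1.420) = 0.8603; e^(−k_a t) = e^(−1.85×1.420) = 0.07230.
D = 1.453 × (0.8603 − 0.07230) + 0.961 × 0.07230 = 1.145 + 0.06948 = 1.214 mg/L.

D ≈ 1.21 mg/L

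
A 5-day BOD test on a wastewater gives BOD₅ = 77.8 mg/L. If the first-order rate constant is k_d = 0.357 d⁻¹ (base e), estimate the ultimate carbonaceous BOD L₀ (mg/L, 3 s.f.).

BOD₅ = L₀(1 − e^(−5k_d)) ⇒ L₀ = BOD₅ / (1 − e^(−5×0.357))
= 77.8 / (1 − 0.1678) = 77.8 / 0.8322 = 93.49 mg/L.

L₀ ≈ 93.5 mg/L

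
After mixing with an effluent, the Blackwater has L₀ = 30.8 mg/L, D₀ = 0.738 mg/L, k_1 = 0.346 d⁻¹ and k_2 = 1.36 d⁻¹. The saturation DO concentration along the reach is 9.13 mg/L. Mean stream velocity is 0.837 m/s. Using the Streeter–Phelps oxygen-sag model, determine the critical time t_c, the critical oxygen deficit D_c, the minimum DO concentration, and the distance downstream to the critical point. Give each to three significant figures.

t_c ≈ 1.28 d; D_c ≈ 5.04 mg/L; min DO ≈ 4.09 mg/L; x_c ≈ 92.4 km

t_c = [1/(k_2−k_1)] ln[(k_2/k_1)(1 − D₀(k_2−k_1)/(k_1 L₀))]
= [1/(1.36−0.346)] ln[(1.36/0.346)(1 − 0.738×1.014/(0.346×30.8))]
= (1/1.014) ln[3.931 × 0.9298] = 0.9862 × ln(3.655) = 0.9862 × 1.296 = 1.278 d.
L(t_c) = L₀ e^(−k_1 t_c) = 30.8 × 0.6426 = 19.79 mg/L, and at the critical point k_2 D_c = k_1 L, so D_c = (0.346/1.36) × 19.79 = 5.035 mg/L.
Minimum DO = C_s − D_c = 9.13 − 5.035 = 4.095 mg/L.
x_c = v t_c = 0.837 m/s × 1.278 d × 86400 s/d = 92430 m ≈ 92.4 km.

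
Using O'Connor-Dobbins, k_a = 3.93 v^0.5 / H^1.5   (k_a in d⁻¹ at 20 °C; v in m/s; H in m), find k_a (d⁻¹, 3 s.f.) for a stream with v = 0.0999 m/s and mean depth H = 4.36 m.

k_a ≈ 0.136 d⁻¹

k_a = 3.93 × 0.0999^0.5 / 4.36^1.5 = 3.93 × 0.3161 / 9.104 = 0.1364 d⁻¹.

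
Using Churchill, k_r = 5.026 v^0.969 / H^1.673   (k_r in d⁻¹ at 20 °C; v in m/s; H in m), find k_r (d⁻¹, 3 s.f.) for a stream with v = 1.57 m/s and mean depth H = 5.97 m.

k_r ≈ 0.392 d⁻¹

k_r = 5.026 × 1.57^0.969 / 5.97^1.673 = 5.026 × 1.548 / 19.87 = 0.3916 d⁻¹.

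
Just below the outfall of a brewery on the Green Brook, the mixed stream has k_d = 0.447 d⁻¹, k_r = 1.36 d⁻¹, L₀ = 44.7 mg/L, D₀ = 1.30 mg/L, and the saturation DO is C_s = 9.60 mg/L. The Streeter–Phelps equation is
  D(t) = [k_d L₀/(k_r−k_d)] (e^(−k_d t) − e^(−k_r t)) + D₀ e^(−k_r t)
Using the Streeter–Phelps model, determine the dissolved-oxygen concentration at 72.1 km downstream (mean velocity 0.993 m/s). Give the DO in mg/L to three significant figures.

DO ≈ 1.13 mg/L

Travel time t = x/v = 72.1 km / (0.993 m/s) = 72100 m / 0.993 m/s = 72610 s = 0.8404 d.
k_d L₀/(k_r−k_d) = 0.447×44.7/(1.36−0.447) = 19.98/0.9130 = 21.88 mg/L.
e^(−k_d t) = e^(−0.447×0.8404) = 0.6868; e^(−k_r t) = e^(−1.36×0.8404) = 0.3189.
D = 21.88 × (0.6868 − 0.3189) + 1.30 × 0.3189 = 8.053 + 0.4146 = 8.467 mg/L.
DO = C_s − D = 9.60 − 8.467 = 1.133 mg/L.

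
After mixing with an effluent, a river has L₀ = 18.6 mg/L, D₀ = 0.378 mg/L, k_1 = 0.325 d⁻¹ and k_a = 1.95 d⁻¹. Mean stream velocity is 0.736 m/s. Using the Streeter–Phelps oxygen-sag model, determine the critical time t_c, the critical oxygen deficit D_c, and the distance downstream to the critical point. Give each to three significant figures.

t_c ≈ 1.04 d; D_c ≈ 2.21 mg/L; x_c ≈ 65.9 km

With k_a/k_1 = 6.000 and 1 − D₀(k_a−k_1)/(k_1 L₀) = 0.8984,
t_c = ln(6.000 × 0.8984) / (1.95 − 0.325) = ln(5.390) / 1.625 = 1.685/1.625 = 1.037 d.
L(t_c) = L₀ e^(−k_1 t_c) = 18.6 × 0.7140 = 13.28 mg/L, and at the critical point k_a D_c = k_1 L, so D_c = (0.325/1.95) × 13.28 = 2.213 mg/L.
x_c = v t_c = 0.736 m/s × 1.037 d × 86400 s/d = 65920 m ≈ 65.9 km.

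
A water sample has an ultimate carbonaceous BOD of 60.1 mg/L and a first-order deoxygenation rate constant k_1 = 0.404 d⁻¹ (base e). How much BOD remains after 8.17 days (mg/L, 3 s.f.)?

L ≈ 2.22 mg/L

L_t = L₀ e^(−k_1 t) = 60.1 × e^(−0.404×8.17) = 60.1 × 0.03686 = 2.215 mg/L.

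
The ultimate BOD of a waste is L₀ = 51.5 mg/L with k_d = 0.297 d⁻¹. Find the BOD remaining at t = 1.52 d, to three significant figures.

L ≈ 32.8 mg/L

L_t = L₀ e^(−k_d t) = 51.5 × e^(−0.297×1.52) = 51.5 × 0.6367 = 32.79 mg/L.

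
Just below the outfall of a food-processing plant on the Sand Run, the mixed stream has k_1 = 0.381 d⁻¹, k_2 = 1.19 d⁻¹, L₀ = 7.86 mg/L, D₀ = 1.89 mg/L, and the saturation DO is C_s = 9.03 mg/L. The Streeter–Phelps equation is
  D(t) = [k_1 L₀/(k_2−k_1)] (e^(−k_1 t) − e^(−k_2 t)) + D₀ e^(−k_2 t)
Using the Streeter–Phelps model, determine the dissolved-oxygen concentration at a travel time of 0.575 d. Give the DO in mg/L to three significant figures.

DO ≈ 6.97 mg/L

k_1 L₀/(k_2−k_1) = 0.381×7.86/(1.19−0.381) = 2.995/0.8090 = 3.702 mg/L.
e^(−k_1 t) = e^(−0.381×0.5750) = 0.8033; e^(−k_2 t) = e^(−1.19×0.5750) = 0.5045.
D = 3.702 × (0.8033 − 0.5045) + 1.89 × 0.5045 = 1.106 + 0.9534 = 2.059 mg/L.
DO = C_s − D = 9.03 − 2.059 = 6.971 mg/L.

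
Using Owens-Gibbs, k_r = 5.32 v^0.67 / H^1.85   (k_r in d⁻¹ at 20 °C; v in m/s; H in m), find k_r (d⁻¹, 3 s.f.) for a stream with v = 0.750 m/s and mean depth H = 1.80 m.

k_r = 5.32 × 0.750^0.67 / 1.80^1.85 = 5.32 × 0.8247 / 2.967 = 1.479 d⁻¹.

k_r ≈ 1.48 d⁻¹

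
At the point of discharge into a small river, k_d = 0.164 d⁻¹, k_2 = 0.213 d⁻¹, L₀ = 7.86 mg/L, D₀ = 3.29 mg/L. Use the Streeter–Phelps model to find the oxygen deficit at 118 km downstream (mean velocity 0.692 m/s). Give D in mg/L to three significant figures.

Travel time t = x/v = 118 km / (0.692 m/s) = 118000 m / 0.692 m/s = 170500 s = 1.974 d.
k_d L₀/(k_2−k_d) = 0.164×7.86/(0.213−0.164) = 1.289/0.04900 = 26.31 mg/L.
e^(−k_d t) = e^(−0.164×1.974) = 0.7235; e^(−k_2 t) = e^(−0.213×1.974) = 0.6568.
D = 26.31 × (0.7235 − 0.6568) + 3.29 × 0.6568 = 1.754 + 2.161 = 3.915 mg/L.

D ≈ 3.92 mg/L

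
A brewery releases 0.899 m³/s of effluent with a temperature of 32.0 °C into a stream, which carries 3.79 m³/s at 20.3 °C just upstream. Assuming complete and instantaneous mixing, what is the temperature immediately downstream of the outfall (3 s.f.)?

Flow-weighted mixing: C = (Q_r C_r + Q_w C_w)/(Q_r + Q_w)
= (3.79×20.3 + 0.899×32.0)/(3.79 + 0.899) = 105.7/4.689 = 22.54 °C.

22.5 °C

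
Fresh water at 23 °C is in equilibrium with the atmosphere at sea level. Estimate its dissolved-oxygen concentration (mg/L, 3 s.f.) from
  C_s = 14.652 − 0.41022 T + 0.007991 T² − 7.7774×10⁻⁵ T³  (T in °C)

C_s = 14.652 − 0.41022×23 + 0.007991×23² − 7.7774×10⁻⁵×23³ = 8.498 mg/L.

C_s ≈ 8.50 mg/L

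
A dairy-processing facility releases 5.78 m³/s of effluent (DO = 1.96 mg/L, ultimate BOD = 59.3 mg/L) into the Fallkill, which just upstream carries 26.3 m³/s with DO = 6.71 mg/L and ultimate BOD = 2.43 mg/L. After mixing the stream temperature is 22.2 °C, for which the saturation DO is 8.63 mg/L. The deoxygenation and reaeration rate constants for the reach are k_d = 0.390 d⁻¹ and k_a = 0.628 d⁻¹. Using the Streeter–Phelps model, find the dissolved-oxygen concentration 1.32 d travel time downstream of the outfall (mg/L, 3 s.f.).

DO ≈ 4.07 mg/L

Mixed DO = (26.3×6.71 + 5.78×1.96)/(26.3+5.78) = 187.8/32.08 = 5.854 mg/L.
Mixed L₀ = (26.3×2.43 + 5.78×59.3)/(32.08) = 406.7/32.08 = 12.68 mg/L.
Initial deficit D₀ = C_s − DO₀ = 8.63 − 5.854 = 2.776 mg/L.
D(1.32) = [0.390×12.68/(0.628−0.390)](e^(−0.390×1.32) − e^(−0.628×1.32)) + 2.776 e^(−0.628×1.32)
= 20.77 × (0.5976 − 0.4365) + 2.776 × 0.4365 = 4.558 mg/L.
DO = 8.63 − 4.558 = 4.072 mg/L.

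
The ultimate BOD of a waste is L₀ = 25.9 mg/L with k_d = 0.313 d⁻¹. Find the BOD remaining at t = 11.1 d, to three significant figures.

L ≈ 0.802 mg/L

L_t = L₀ e^(−k_d t) = 25.9 × e^(−0.313×11.1) = 25.9 × 0.03098 = 0.8025 mg/L.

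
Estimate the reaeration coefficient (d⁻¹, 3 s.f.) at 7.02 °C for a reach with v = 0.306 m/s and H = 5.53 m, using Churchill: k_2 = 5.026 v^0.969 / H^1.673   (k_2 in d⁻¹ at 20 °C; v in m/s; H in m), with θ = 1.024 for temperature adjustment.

k_2(20) = 5.026 × 0.306^0.969 / 5.53^1.673 = 5.026 × 0.3174 / 17.48 = 0.09127 d⁻¹.
k_2(7.02) = 0.09127 × 1.024^(7.02−20) = 0.09127 × 0.7350 = 0.06708 d⁻¹.

k_2 ≈ 0.0671 d⁻¹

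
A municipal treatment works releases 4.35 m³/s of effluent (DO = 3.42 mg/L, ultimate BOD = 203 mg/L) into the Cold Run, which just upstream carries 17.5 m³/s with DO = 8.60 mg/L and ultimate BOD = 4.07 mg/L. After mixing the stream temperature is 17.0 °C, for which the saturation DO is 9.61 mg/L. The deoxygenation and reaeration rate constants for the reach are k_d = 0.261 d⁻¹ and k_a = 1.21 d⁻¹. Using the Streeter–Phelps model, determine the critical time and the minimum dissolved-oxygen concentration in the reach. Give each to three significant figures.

Mixed DO = (17.5×8.60 + 4.35×3.42)/(17.5+4.35) = 165.4/21.85 = 7.569 mg/L.
Mixed L₀ = (17.5×4.07 + 4.35×203)/(21.85) = 954.3/21.85 = 43.67 mg/L.
Initial deficit D₀ = C_s − DO₀ = 9.61 − 7.569 = 2.041 mg/L.
t_c = (1/0.9490) ln[(1.21/0.261)(1 − 2.041×0.9490/(0.261×43.67))] = 1.054 × ln(3.848) = 1.420 d.
D_c = (0.261/1.21) × 43.67 × e^(−0.261×1.420) = 0.2157 × 43.67 × 0.6903 = 6.503 mg/L.
Minimum DO = 9.61 − 6.503 = 3.107 mg/L.

t_c ≈ 1.42 d; minimum DO ≈ 3.11 mg/L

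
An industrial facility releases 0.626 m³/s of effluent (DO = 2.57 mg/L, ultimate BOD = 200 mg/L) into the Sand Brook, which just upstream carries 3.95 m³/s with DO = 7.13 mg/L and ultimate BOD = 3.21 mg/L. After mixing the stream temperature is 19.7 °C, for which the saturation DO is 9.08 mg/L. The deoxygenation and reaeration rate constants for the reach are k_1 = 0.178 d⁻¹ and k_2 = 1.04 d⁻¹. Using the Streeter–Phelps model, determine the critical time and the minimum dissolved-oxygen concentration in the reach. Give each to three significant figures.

Mixed DO = (3.95×7.13 + 0.626×2.57)/(3.95+0.626) = 29.77/4.576 = 6.506 mg/L.
Mixed L₀ = (3.95×3.21 + 0.626×200)/(4.576) = 137.9/4.576 = 30.13 mg/L.
Initial deficit D₀ = C_s − DO₀ = 9.08 − 6.506 = 2.574 mg/L.
t_c = (1/0.8620) ln[(1.04/0.178)(1 − 2.574×0.8620/(0.178×30.13))] = 1.160 × ln(3.426) = 1.428 d.
D_c = (0.178/1.04) × 30.13 × e^(−0.178×1.428) = 0.1712 × 30.13 × 0.7755 = 3.999 mg/L.
Minimum DO = 9.08 − 3.999 = 5.081 mg/L.

t_c ≈ 1.43 d; minimum DO ≈ 5.08 mg/L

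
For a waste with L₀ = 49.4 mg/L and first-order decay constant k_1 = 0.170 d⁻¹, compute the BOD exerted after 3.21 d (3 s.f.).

y_t = L₀(1 − e^(−k_1 t)) = 49.4 × (1 − e^(−0.170×3.21))
= 49.4 × (1 − 0.5794) = 49.4 × 0.4206 = 20.78 mg/L.

y ≈ 20.8 mg/L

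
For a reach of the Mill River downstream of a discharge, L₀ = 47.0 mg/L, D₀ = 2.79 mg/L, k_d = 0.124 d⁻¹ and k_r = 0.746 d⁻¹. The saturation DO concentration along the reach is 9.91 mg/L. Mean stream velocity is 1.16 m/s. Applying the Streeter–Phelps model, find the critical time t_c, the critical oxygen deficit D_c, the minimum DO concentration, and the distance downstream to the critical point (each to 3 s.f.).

t_c ≈ 2.32 d; D_c ≈ 5.86 mg/L; min DO ≈ 4.05 mg/L; x_c ≈ 232 km

At the critical point dD/dt = 0, so k_d L₀ e^(−k_d t) = k_r D. Substituting D(t) from the Streeter–Phelps equation and solving for t gives
t_c = ln[(k_r/k_d)(1 − D₀(k_r−k_d)/(k_d L₀))] / (k_r−k_d).
Here k_r−k_d = 0.6220 d⁻¹ and 1 − D₀(k_r−k_d)/(k_d L₀) = 1 − 2.79×0.6220/(0.124×47.0) = 0.7022, so
t_c = ln(6.016 × 0.7022) / 0.6220 = 1.441 / 0.6220 = 2.317 d.
D_c = (k_d/k_r) L₀ e^(−k_d t_c) = (0.124/0.746) × 47.0 × e^(−0.124×2.317) = 0.1662 × 47.0 × 0.7503 = 5.862 mg/L.
Minimum DO = C_s − D_c = 9.91 − 5.862 = 4.048 mg/L.
x_c = v t_c = 1.16 m/s × 2.317 d × 86400 s/d = 232200 m ≈ 232 km.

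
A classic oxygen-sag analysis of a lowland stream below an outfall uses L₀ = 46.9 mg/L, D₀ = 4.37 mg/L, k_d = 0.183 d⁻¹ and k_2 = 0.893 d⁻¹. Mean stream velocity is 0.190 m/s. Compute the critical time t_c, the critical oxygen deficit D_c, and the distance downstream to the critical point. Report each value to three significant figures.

t_c ≈ 1.60 d; D_c ≈ 7.17 mg/L; x_c ≈ 26.3 km

With k_2/k_d = 4.880 and 1 − D₀(k_2−k_d)/(k_d L₀) = 0.6385,
t_c = ln(4.880 × 0.6385) / (0.893 − 0.183) = ln(3.116) / 0.7100 = 1.136/0.7100 = 1.601 d.
D_c = (k_d/k_2) L₀ e^(−k_d t_c) = (0.183/0.893) × 46.9 × e^(−0.183×1.601) = 0.2049 × 46.9 × 0.7461 = 7.171 mg/L.
x_c = v t_c = 0.190 m/s × 1.601 d × 86400 s/d = 26280 m ≈ 26.3 km.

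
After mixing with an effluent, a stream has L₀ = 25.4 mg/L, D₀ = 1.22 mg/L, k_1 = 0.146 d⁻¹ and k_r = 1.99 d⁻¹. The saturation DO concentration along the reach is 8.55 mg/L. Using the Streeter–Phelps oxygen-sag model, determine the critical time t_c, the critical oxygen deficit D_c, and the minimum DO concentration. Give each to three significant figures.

t_c ≈ 0.911 d; D_c ≈ 1.63 mg/L; min DO ≈ 6.92 mg/L

t_c = [1/(k_r−k_1)] ln[(k_r/k_1)(1 − D₀(k_r−k_1)/(k_1 L₀))]
= [1/(1.99−0.146)] ln[(1.99/0.146)(1 − 1.22×1.844/(0.146×25.4))]
= (1/1.844) ln[13.63 × 0.3934] = 0.5423 × ln(5.361) = 0.5423 × 1.679 = 0.9107 d.
L(t_c) = L₀ e^(−k_1 t_c) = 25.4 × 0.8755 = 22.24 mg/L, and at the critical point k_r D_c = k_1 L, so D_c = (0.146/1.99) × 22.24 = 1.632 mg/L.
Minimum DO = C_s − D_c = 8.55 − 1.632 = 6.918 mg/L.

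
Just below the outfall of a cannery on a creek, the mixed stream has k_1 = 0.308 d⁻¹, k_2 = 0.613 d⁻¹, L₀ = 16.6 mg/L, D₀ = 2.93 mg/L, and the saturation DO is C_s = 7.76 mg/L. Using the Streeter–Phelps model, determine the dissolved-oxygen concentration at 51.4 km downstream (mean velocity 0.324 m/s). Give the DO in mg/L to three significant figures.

DO ≈ 2.73 mg/L

Travel time t = x/v = 51.4 km / (0.324 m/s) = 51400 m / 0.324 m/s = 158600 s = 1.836 d.
k_1 L₀/(k_2−k_1) = 0.308×16.6/(0.613−0.308) = 5.113/0.3050 = 16.76 mg/L.
e^(−k_1 t) = e^(−0.308×1.836) = 0.5681; e^(−k_2 t) = e^(−0.613×1.836) = 0.3245.
D = 16.76 × (0.5681 − 0.3245) + 2.93 × 0.3245 = 4.083 + 0.9507 = 5.034 mg/L.
DO = C_s − D = 7.76 − 5.034 = 2.726 mg/L.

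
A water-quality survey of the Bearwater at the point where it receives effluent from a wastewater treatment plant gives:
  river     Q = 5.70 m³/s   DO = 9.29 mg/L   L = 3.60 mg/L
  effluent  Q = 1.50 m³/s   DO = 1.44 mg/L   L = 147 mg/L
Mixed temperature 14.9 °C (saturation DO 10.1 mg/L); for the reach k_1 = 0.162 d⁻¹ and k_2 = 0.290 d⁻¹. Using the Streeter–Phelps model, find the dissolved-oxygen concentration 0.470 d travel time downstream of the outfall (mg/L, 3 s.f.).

Mixed DO = (5.70×9.29 + 1.50×1.44)/(5.70+1.50) = 55.11/7.200 = 7.655 mg/L.
Mixed L₀ = (5.70×3.60 + 1.50×147)/(7.200) = 241.0/7.200 = 33.48 mg/L.
Initial deficit D₀ = C_s − DO₀ = 10.1 − 7.655 = 2.445 mg/L.
D(0.470) = [0.162×33.48/(0.290−0.162)](e^(−0.162×0.470) − e^(−0.290×0.470)) + 2.445 e^(−0.290×0.470)
= 42.37 × (0.9267 − 0.8726) + 2.445 × 0.8726 = 4.426 mg/L.
DO = 10.1 − 4.426 = 5.674 mg/L.

DO ≈ 5.67 mg/L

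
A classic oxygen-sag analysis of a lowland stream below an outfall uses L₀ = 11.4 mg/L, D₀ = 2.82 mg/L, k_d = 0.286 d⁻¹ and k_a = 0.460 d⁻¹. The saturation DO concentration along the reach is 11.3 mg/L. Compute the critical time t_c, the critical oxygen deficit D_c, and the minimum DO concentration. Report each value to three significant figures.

t_c ≈ 1.79 d; D_c ≈ 4.24 mg/L; min DO ≈ 7.06 mg/L

With k_a/k_d = 1.608 and 1 − D₀(k_a−k_d)/(k_d L₀) = 0.8495,
t_c = ln(1.608 × 0.8495) / (0.460 − 0.286) = ln(1.366) / 0.1740 = 0.3121/0.1740 = 1.794 d.
D_c = (k_d/k_a) L₀ e^(−k_d t_c) = (0.286/0.460) × 11.4 × e^(−0.286×1.794) = 0.6217 × 11.4 × 0.5987 = 4.243 mg/L.
Minimum DO = C_s − D_c = 11.3 − 4.243 = 7.057 mg/L.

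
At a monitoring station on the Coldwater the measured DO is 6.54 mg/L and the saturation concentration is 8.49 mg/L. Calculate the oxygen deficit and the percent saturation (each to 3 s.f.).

D = C_s − C = 8.49 − 6.54 = 1.95 mg/L.
% saturation = 6.54/8.49 × 100 = 77.0 %.

D ≈ 1.95 mg/L; 77.0 % saturation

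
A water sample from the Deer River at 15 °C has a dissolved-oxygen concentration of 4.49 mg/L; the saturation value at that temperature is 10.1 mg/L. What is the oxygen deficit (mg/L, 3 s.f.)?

D ≈ 5.61 mg/L

D = C_s − C = 10.1 − 4.49 = 5.61 mg/L.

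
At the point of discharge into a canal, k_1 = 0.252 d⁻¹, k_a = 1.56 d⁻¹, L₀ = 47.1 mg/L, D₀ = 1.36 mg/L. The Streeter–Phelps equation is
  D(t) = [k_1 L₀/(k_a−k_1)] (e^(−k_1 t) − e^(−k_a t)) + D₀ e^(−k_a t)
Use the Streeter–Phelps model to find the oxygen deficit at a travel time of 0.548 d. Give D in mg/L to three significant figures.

D ≈ 4.62 mg/L

k_1 L₀/(k_a−k_1) = 0.252×47.1/(1.56−0.252) = 11.87/1.308 = 9.074 mg/L.
e^(−k_1 t) = e^(−0.252×0.5480) = 0.8710; e^(−k_a t) = e^(−1.56×0.5480) = 0.4253.
D = 9.074 × (0.8710 − 0.4253) + 1.36 × 0.4253 = 4.044 + 0.5785 = 4.623 mg/L.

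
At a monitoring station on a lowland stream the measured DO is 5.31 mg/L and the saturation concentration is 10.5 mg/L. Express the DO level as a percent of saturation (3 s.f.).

50.6 % saturation

% saturation = C/C_s × 100 = 5.31/10.5 × 100 = 50.6 %.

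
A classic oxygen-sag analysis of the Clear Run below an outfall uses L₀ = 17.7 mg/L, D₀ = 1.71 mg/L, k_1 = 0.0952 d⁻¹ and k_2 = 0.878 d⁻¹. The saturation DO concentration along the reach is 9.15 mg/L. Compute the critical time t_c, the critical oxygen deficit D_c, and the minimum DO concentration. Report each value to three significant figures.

t_c ≈ 0.817 d; D_c ≈ 1.78 mg/L; min DO ≈ 7.37 mg/L

t_c = [1/(k_2−k_1)] ln[(k_2/k_1)(1 − D₀(k_2−k_1)/(k_1 L₀))]
= [1/(0.878−0.0952)] ln[(0.878/0.0952)(1 − 1.71×0.7828/(0.0952×17.7))]
= (1/0.7828) ln[9.223 × 0.2056] = 1.277 × ln(1.896) = 1.277 × 0.6399 = 0.8174 d.
D_c = (k_1/k_2) L₀ e^(−k_1 t_c) = (0.0952/0.878) × 17.7 × e^(−0.0952×0.8174) = 0.1084 × 17.7 × 0.9251 = 1.775 mg/L.
Minimum DO = C_s − D_c = 9.15 − 1.775 = 7.375 mg/L.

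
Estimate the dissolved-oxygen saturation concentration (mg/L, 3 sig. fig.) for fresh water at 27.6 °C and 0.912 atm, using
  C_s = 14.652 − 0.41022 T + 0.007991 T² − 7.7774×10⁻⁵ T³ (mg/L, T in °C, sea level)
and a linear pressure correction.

At sea level: C_s = 14.652 − 0.41022×27.6 + 0.007991×27.6² − 7.7774×10⁻⁵×27.6³ = 7.782 mg/L.
Pressure correction: C_s' = 7.782 × 0.912 = 7.097 mg/L.

C_s ≈ 7.10 mg/L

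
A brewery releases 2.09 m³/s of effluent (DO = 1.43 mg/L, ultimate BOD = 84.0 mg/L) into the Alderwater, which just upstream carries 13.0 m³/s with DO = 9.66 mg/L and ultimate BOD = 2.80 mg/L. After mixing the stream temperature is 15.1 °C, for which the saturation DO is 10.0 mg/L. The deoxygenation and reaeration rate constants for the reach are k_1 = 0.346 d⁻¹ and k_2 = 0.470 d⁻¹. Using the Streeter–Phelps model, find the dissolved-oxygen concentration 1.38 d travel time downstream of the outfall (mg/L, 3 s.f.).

Mixed DO = (13.0×9.66 + 2.09×1.43)/(13.0+2.09) = 128.6/15.09 = 8.520 mg/L.
Mixed L₀ = (13.0×2.80 + 2.09×84.0)/(15.09) = 212.0/15.09 = 14.05 mg/L.
Initial deficit D₀ = C_s − DO₀ = 10.0 − 8.520 = 1.480 mg/L.
D(1.38) = [0.346×14.05/(0.470−0.346)](e^(−0.346×1.38) − e^(−0.470×1.38)) + 1.480 e^(−0.470×1.38)
= 39.19 × (0.6203 − 0.5228) + 1.480 × 0.5228 = 4.598 mg/L.
DO = 10.0 − 4.598 = 5.402 mg/L.

DO ≈ 5.40 mg/L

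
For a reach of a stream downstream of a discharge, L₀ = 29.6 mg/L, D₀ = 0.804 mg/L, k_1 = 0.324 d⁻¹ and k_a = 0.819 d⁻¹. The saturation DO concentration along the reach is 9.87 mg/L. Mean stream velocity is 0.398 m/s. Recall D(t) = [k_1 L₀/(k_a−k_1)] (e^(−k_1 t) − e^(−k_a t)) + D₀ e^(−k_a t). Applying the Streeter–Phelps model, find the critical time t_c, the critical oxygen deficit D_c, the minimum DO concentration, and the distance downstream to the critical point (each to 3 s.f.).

t_c ≈ 1.79 d; D_c ≈ 6.56 mg/L; min DO ≈ 3.31 mg/L; x_c ≈ 61.5 km

With k_a/k_1 = 2.528 and 1 − D₀(k_a−k_1)/(k_1 L₀) = 0.9585,
t_c = ln(2.528 × 0.9585) / (0.819 − 0.324) = ln(2.423) / 0.4950 = 0.8850/0.4950 = 1.788 d.
L(t_c) = L₀ e^(−k_1 t_c) = 29.6 × 0.5603 = 16.59 mg/L, and at the critical point k_a D_c = k_1 L, so D_c = (0.324/0.819) × 16.59 = 6.561 mg/L.
Minimum DO = C_s − D_c = 9.87 − 6.561 = 3.309 mg/L.
x_c = v t_c = 0.398 m/s × 1.788 d × 86400 s/d = 61480 m ≈ 61.5 km.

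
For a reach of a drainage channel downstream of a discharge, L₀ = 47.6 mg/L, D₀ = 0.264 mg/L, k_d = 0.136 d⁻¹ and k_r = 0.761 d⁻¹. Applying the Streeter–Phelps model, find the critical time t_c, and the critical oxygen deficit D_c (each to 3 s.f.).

t_c ≈ 2.71 d; D_c ≈ 5.88 mg/L

With k_r/k_d = 5.596 and 1 − D₀(k_r−k_d)/(k_d L₀) = 0.9745,
t_c = ln(5.596 × 0.9745) / (0.761 − 0.136) = ln(5.453) / 0.6250 = 1.696/0.6250 = 2.714 d.
L(t_c) = L₀ e^(−k_d t_c) = 47.6 × 0.6914 = 32.91 mg/L, and at the critical point k_r D_c = k_d L, so D_c = (0.136/0.761) × 32.91 = 5.881 mg/L.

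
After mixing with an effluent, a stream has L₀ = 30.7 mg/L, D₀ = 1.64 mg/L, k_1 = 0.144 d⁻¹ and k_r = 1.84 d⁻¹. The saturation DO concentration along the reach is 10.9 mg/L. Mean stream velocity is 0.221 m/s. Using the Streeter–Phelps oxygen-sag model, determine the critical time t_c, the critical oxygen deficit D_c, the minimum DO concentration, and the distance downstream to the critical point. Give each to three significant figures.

With k_r/k_1 = 12.78 and 1 − D₀(k_r−k_1)/(k_1 L₀) = 0.3708,
t_c = ln(12.78 × 0.3708) / (1.84 − 0.144) = ln(4.738) / 1.696 = 1.556/1.696 = 0.9173 d.
D_c = (k_1/k_r) L₀ e^(−k_1 t_c) = (0.144/1.84) × 30.7 × e^(−0.144×0.9173) = 0.07826 × 30.7 × 0.8763 = 2.105 mg/L.
Minimum DO = C_s − D_c = 10.9 − 2.105 = 8.795 mg/L.
x_c = v t_c = 0.221 m/s × 0.9173 d × 86400 s/d = 17510 m ≈ 17.5 km.

t_c ≈ 0.917 d; D_c ≈ 2.11 mg/L; min DO ≈ 8.79 mg/L; x_c ≈ 17.5 km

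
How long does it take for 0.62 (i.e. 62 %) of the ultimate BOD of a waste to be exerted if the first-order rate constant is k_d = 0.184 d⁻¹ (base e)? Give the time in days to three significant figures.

y/L₀ = 1 − e^(−k_d t) = 0.62 ⇒ e^(−k_d t) = 0.380
t = −ln(0.380) / 0.184 = 0.9676 / 0.184 = 5.259 d.

t ≈ 5.26 d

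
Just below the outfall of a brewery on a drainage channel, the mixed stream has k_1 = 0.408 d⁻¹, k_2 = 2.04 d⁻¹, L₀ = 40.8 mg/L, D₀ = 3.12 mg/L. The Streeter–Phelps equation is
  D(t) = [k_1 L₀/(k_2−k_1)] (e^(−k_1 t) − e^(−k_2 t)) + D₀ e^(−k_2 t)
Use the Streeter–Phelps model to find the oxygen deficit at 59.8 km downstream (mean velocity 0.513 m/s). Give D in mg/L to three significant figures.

D ≈ 5.43 mg/L

Travel time t = x/v = 59.8 km / (0.513 m/s) = 59800 m / 0.513 m/s = 116600 s = 1.349 d.
k_1 L₀/(k_2−k_1) = 0.408×40.8/(2.04−0.408) = 16.65/1.632 = 10.20 mg/L.
e^(−k_1 t) = e^(−0.408×1.349) = 0.5767; e^(−k_2 t) = e^(−2.04×1.349) = 0.06378.
D = 10.20 × (0.5767 − 0.06378) + 3.12 × 0.06378 = 5.232 + 0.1990 = 5.431 mg/L.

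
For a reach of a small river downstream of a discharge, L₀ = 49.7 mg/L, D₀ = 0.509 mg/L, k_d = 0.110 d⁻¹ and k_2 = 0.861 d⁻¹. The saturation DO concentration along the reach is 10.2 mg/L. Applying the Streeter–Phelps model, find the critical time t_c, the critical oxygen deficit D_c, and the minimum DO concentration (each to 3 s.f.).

At the critical point dD/dt = 0, so k_d L₀ e^(−k_d t) = k_2 D. Substituting D(t) from the Streeter–Phelps equation and solving for t gives
t_c = ln[(k_2/k_d)(1 − D₀(k_2−k_d)/(k_d L₀))] / (k_2−k_d).
Here k_2−k_d = 0.7510 d⁻¹ and 1 − D₀(k_2−k_d)/(k_d L₀) = 1 − 0.509×0.7510/(0.110×49.7) = 0.9301, so
t_c = ln(7.827 × 0.9301) / 0.7510 = 1.985 / 0.7510 = 2.643 d.
D_c = (k_d/k_2) L₀ e^(−k_d t_c) = (0.110/0.861) × 49.7 × e^(−0.110×2.643) = 0.1278 × 49.7 × 0.7477 = 4.748 mg/L.
Minimum DO = C_s − D_c = 10.2 − 4.748 = 5.452 mg/L.

t_c ≈ 2.64 d; D_c ≈ 4.75 mg/L; min DO ≈ 5.45 mg/L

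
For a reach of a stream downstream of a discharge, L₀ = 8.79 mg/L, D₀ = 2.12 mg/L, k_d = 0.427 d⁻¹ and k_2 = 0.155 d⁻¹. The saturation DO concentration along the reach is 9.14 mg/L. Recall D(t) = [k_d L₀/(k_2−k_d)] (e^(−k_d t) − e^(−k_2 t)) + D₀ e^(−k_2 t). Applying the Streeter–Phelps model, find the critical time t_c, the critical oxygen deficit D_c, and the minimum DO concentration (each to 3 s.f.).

t_c = [1/(k_2−k_d)] ln[(k_2/k_d)(1 − D₀(k_2−k_d)/(k_d L₀))]
= [1/(0.155−0.427)] ln[(0.155/0.427)(1 − 2.12×-0.2720/(0.427×8.79))]
= (1/-0.2720) ln[0.3630 × 1.154] = -3.676 × ln(0.4188) = -3.676 × -0.8704 = 3.200 d.
D_c = (k_d/k_2) L₀ e^(−k_d t_c) = (0.427/0.155) × 8.79 × e^(−0.427×3.200) = 2.755 × 8.79 × 0.2550 = 6.175 mg/L.
Minimum DO = C_s − D_c = 9.14 − 6.175 = 2.965 mg/L.

t_c ≈ 3.20 d; D_c ≈ 6.17 mg/L; min DO ≈ 2.97 mg/L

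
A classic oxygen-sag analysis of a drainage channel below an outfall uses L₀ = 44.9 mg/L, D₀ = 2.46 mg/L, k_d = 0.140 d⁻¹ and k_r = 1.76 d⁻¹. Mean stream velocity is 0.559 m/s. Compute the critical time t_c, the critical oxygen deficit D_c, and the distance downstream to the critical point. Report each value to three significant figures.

t_c ≈ 0.942 d; D_c ≈ 3.13 mg/L; x_c ≈ 45.5 km

At the critical point dD/dt = 0, so k_d L₀ e^(−k_d t) = k_r D. Substituting D(t) from the Streeter–Phelps equation and solving for t gives
t_c = ln[(k_r/k_d)(1 − D₀(k_r−k_d)/(k_d L₀))] / (k_r−k_d).
Here k_r−k_d = 1.620 d⁻¹ and 1 − D₀(k_r−k_d)/(k_d L₀) = 1 − 2.46×1.620/(0.140×44.9) = 0.3660, so
t_c = ln(12.57 × 0.3660) / 1.620 = 1.526 / 1.620 = 0.9422 d.
L(t_c) = L₀ e^(−k_d t_c) = 44.9 × 0.8764 = 39.35 mg/L, and at the critical point k_r D_c = k_d L, so D_c = (0.140/1.76) × 39.35 = 3.130 mg/L.
x_c = v t_c = 0.559 m/s × 0.9422 d × 86400 s/d = 45510 m ≈ 45.5 km.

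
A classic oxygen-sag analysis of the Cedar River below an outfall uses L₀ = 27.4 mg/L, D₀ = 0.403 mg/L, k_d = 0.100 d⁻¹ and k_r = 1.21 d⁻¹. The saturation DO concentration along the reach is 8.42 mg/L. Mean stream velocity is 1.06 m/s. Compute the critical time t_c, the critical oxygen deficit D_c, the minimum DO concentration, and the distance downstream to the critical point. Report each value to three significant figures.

At the critical point dD/dt = 0, so k_d L₀ e^(−k_d t) = k_r D. Substituting D(t) from the Streeter–Phelps equation and solving for t gives
t_c = ln[(k_r/k_d)(1 − D₀(k_r−k_d)/(k_d L₀))] / (k_r−k_d).
Here k_r−k_d = 1.110 d⁻¹ and 1 − D₀(k_r−k_d)/(k_d L₀) = 1 − 0.403×1.110/(0.100×27.4) = 0.8367, so
t_c = ln(12.10 × 0.8367) / 1.110 = 2.315 / 1.110 = 2.086 d.
D_c = (k_d/k_r) L₀ e^(−k_d t_c) = (0.100/1.21) × 27.4 × e^(−0.100×2.086) = 0.08264 × 27.4 × 0.8118 = 1.838 mg/L.
Minimum DO = C_s − D_c = 8.42 − 1.838 = 6.582 mg/L.
x_c = v t_c = 1.06 m/s × 2.086 d × 86400 s/d = 191000 m ≈ 191 km.

t_c ≈ 2.09 d; D_c ≈ 1.84 mg/L; min DO ≈ 6.58 mg/L; x_c ≈ 191 km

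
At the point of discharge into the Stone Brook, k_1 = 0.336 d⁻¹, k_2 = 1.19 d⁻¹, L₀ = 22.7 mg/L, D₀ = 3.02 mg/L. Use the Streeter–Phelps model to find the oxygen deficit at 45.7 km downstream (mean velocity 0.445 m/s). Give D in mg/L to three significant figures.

D ≈ 4.55 mg/L

Travel time t = x/v = 45.7 km / (0.445 m/s) = 45700 m / 0.445 m/s = 102700 s = 1.189 d.
k_1 L₀/(k_2−k_1) = 0.336×22.7/(1.19−0.336) = 7.627/0.8540 = 8.931 mg/L.
e^(−k_1 t) = e^(−0.336×1.189) = 0.6707; e^(−k_2 t) = e^(−1.19×1.189) = 0.2431.
D = 8.931 × (0.6707 − 0.2431) + 3.02 × 0.2431 = 3.820 + 0.7340 = 4.554 mg/L.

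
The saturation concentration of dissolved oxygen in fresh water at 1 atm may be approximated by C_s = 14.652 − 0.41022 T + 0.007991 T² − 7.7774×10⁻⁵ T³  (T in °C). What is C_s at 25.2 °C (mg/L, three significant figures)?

C_s ≈ 8.14 mg/L

C_s = 14.652 − 0.41022×25.2 + 0.007991×25.2² − 7.7774×10⁻⁵×25.2³ = 8.144 mg/L.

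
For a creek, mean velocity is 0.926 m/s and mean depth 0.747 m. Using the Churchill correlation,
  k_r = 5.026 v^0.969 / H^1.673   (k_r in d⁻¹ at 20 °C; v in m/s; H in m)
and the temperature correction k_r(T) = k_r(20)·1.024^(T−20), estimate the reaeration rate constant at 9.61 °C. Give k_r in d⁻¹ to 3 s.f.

k_r ≈ 5.94 d⁻¹

k_r(20) = 5.026 × 0.926^0.969 / 0.747^1.673 = 5.026 × 0.9282 / 0.6139 = 7.600 d⁻¹.
k_r(9.61) = 7.600 × 1.024^(9.61−20) = 7.600 × 0.7816 = 5.940 d⁻¹.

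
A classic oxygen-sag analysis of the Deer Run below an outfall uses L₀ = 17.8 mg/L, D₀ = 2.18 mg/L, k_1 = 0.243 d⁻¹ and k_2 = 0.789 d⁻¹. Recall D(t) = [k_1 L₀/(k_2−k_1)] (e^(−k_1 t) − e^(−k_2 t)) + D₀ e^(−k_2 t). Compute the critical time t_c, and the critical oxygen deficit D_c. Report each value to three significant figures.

With k_2/k_1 = 3.247 and 1 − D₀(k_2−k_1)/(k_1 L₀) = 0.7248,
t_c = ln(3.247 × 0.7248) / (0.789 − 0.243) = ln(2.353) / 0.5460 = 0.8559/0.5460 = 1.568 d.
L(t_c) = L₀ e^(−k_1 t_c) = 17.8 × 0.6832 = 12.16 mg/L, and at the critical point k_2 D_c = k_1 L, so D_c = (0.243/0.789) × 12.16 = 3.746 mg/L.

t_c ≈ 1.57 d; D_c ≈ 3.75 mg/L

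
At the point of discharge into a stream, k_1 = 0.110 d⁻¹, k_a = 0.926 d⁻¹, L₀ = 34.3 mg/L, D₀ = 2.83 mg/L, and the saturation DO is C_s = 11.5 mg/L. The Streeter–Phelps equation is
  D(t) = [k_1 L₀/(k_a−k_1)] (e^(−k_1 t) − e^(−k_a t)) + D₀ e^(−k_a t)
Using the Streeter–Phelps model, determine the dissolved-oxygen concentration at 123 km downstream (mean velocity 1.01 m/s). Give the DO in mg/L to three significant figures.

DO ≈ 8.03 mg/L

Travel time t = x/v = 123 km / (1.01 m/s) = 123000 m / 1.01 m/s = 121800 s = 1.410 d.
k_1 L₀/(k_a−k_1) = 0.110×34.3/(0.926−0.110) = 3.773/0.8160 = 4.624 mg/L.
e^(−k_1 t) = e^(−0.110×1.410) = 0.8564; e^(−k_a t) = e^(−0.926×1.410) = 0.2711.
D = 4.624 × (0.8564 − 0.2711) + 2.83 × 0.2711 = 2.706 + 0.7673 = 3.473 mg/L.
DO = C_s − D = 11.5 − 3.473 = 8.027 mg/L.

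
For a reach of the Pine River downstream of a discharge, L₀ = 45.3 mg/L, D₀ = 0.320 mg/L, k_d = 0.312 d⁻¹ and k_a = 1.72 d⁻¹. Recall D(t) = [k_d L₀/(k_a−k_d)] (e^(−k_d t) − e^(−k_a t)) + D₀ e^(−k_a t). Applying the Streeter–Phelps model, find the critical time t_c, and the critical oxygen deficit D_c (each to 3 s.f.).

t_c ≈ 1.19 d; D_c ≈ 5.67 mg/L

At the critical point dD/dt = 0, so k_d L₀ e^(−k_d t) = k_a D. Substituting D(t) from the Streeter–Phelps equation and solving for t gives
t_c = ln[(k_a/k_d)(1 − D₀(k_a−k_d)/(k_d L₀))] / (k_a−k_d).
Here k_a−k_d = 1.408 d⁻¹ and 1 − D₀(k_a−k_d)/(k_d L₀) = 1 − 0.320×1.408/(0.312×45.3) = 0.9681, so
t_c = ln(5.513 × 0.9681) / 1.408 = 1.675 / 1.408 = 1.189 d.
L(t_c) = L₀ e^(−k_d t_c) = 45.3 × 0.6900 = 31.26 mg/L, and at the critical point k_a D_c = k_d L, so D_c = (0.312/1.72) × 31.26 = 5.670 mg/L.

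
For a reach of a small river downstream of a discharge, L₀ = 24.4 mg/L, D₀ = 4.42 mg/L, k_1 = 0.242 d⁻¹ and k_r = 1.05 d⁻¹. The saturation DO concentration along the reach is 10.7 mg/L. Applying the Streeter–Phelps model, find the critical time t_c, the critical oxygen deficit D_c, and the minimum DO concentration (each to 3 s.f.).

With k_r/k_1 = 4.339 and 1 − D₀(k_r−k_1)/(k_1 L₀) = 0.3952,
t_c = ln(4.339 × 0.3952) / (1.05 − 0.242) = ln(1.715) / 0.8080 = 0.5392/0.8080 = 0.6673 d.
L(t_c) = L₀ e^(−k_1 t_c) = 24.4 × 0.8509 = 20.76 mg/L, and at the critical point k_r D_c = k_1 L, so D_c = (0.242/1.05) × 20.76 = 4.785 mg/L.
Minimum DO = C_s − D_c = 10.7 − 4.785 = 5.915 mg/L.

t_c ≈ 0.667 d; D_c ≈ 4.79 mg/L; min DO ≈ 5.91 mg/L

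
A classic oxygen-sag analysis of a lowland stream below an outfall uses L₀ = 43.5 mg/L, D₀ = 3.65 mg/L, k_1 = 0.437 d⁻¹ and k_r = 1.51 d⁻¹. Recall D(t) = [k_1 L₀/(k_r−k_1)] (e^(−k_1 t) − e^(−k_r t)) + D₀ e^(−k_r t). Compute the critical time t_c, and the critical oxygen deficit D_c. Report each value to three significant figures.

t_c = [1/(k_r−k_1)] ln[(k_r/k_1)(1 − D₀(k_r−k_1)/(k_1 L₀))]
= [1/(1.51−0.437)] ln[(1.51/0.437)(1 − 3.65×1.073/(0.437×43.5))]
= (1/1.073) ln[3.455 × 0.7940] = 0.9320 × ln(2.743) = 0.9320 × 1.009 = 0.9406 d.
L(t_c) = L₀ e^(−k_1 t_c) = 43.5 × 0.6630 = 28.84 mg/L, and at the critical point k_r D_c = k_1 L, so D_c = (0.437/1.51) × 28.84 = 8.346 mg/L.

t_c ≈ 0.941 d; D_c ≈ 8.35 mg/L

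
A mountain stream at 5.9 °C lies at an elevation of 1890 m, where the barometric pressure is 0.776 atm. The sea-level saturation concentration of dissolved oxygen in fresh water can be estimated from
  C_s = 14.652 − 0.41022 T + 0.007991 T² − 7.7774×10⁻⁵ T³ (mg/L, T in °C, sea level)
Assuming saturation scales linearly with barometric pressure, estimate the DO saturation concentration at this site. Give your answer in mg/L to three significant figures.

C_s ≈ 9.70 mg/L

At sea level: C_s = 14.652 − 0.41022×5.9 + 0.007991×5.9² − 7.7774×10⁻⁵×5.9³ = 12.49 mg/L.
Pressure correction: C_s' = 12.49 × 0.776 = 9.695 mg/L.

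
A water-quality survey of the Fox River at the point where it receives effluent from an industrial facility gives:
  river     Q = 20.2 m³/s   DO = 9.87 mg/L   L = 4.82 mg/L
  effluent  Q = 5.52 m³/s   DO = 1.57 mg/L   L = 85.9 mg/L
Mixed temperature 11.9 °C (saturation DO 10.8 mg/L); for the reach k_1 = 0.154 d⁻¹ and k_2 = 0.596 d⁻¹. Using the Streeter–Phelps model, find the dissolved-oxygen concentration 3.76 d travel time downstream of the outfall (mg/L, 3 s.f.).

Mixed DO = (20.2×9.87 + 5.52×1.57)/(20.2+5.52) = 208.0/25.72 = 8.089 mg/L.
Mixed L₀ = (20.2×4.82 + 5.52×85.9)/(25.72) = 571.5/25.72 = 22.22 mg/L.
Initial deficit D₀ = C_s − DO₀ = 10.8 − 8.089 = 2.711 mg/L.
D(3.76) = [0.154×22.22/(0.596−0.154)](e^(−0.154×3.76) − e^(−0.596×3.76)) + 2.711 e^(−0.596×3.76)
= 7.742 × (0.5604 − 0.1064) + 2.711 × 0.1064 = 3.804 mg/L.
DO = 10.8 − 3.804 = 6.996 mg/L.

DO ≈ 7.00 mg/L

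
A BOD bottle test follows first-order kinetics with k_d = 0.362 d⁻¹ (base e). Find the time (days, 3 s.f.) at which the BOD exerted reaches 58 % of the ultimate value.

y/L₀ = 1 − e^(−k_d t) = 0.58 ⇒ e^(−k_d t) = 0.420
t = −ln(0.420) / 0.362 = 0.8675 / 0.362 = 2.396 d.

t ≈ 2.40 d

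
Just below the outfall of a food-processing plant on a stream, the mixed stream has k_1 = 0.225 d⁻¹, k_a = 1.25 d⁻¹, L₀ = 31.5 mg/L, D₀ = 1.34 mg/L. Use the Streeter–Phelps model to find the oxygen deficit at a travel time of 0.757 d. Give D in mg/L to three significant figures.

D ≈ 3.67 mg/L

k_1 L₀/(k_a−k_1) = 0.225×31.5/(1.25−0.225) = 7.088/1.025 = 6.915 mg/L.
e^(−k_1 t) = e^(−0.225×0.7570) = 0.8434; e^(−k_a t) = e^(−1.25×0.7570) = 0.3882.
D = 6.915 × (0.8434 − 0.3882) + 1.34 × 0.3882 = 3.148 + 0.5202 = 3.668 mg/L.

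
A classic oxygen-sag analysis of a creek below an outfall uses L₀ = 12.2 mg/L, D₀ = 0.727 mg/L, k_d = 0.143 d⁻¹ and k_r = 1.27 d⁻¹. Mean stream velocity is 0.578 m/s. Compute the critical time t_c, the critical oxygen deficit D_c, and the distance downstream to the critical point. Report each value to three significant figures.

At the critical point dD/dt = 0, so k_d L₀ e^(−k_d t) = k_r D. Substituting D(t) from the Streeter–Phelps equation and solving for t gives
t_c = ln[(k_r/k_d)(1 − D₀(k_r−k_d)/(k_d L₀))] / (k_r−k_d).
Here k_r−k_d = 1.127 d⁻¹ and 1 − D₀(k_r−k_d)/(k_d L₀) = 1 − 0.727×1.127/(0.143×12.2) = 0.5304, so
t_c = ln(8.881 × 0.5304) / 1.127 = 1.550 / 1.127 = 1.375 d.
D_c = (k_d/k_r) L₀ e^(−k_d t_c) = (0.143/1.27) × 12.2 × e^(−0.143×1.375) = 0.1126 × 12.2 × 0.8215 = 1.128 mg/L.
x_c = v t_c = 0.578 m/s × 1.375 d × 86400 s/d = 68670 m ≈ 68.7 km.

t_c ≈ 1.38 d; D_c ≈ 1.13 mg/L; x_c ≈ 68.7 km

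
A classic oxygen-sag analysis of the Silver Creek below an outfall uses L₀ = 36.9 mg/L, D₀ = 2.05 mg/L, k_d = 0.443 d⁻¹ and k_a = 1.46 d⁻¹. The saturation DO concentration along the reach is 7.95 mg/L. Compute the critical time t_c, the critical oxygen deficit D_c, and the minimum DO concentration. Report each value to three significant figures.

At the critical point dD/dt = 0, so k_d L₀ e^(−k_d t) = k_a D. Substituting D(t) from the Streeter–Phelps equation and solving for t gives
t_c = ln[(k_a/k_d)(1 − D₀(k_a−k_d)/(k_d L₀))] / (k_a−k_d).
Here k_a−k_d = 1.017 d⁻¹ and 1 − D₀(k_a−k_d)/(k_d L₀) = 1 − 2.05×1.017/(0.443×36.9) = 0.8725, so
t_c = ln(3.296 × 0.8725) / 1.017 = 1.056 / 1.017 = 1.039 d.
L(t_c) = L₀ e^(−k_d t_c) = 36.9 × 0.6312 = 23.29 mg/L, and at the critical point k_a D_c = k_d L, so D_c = (0.443/1.46) × 23.29 = 7.068 mg/L.
Minimum DO = C_s − D_c = 7.95 − 7.068 = 0.8824 mg/L.

t_c ≈ 1.04 d; D_c ≈ 7.07 mg/L; min DO ≈ 0.882 mg/L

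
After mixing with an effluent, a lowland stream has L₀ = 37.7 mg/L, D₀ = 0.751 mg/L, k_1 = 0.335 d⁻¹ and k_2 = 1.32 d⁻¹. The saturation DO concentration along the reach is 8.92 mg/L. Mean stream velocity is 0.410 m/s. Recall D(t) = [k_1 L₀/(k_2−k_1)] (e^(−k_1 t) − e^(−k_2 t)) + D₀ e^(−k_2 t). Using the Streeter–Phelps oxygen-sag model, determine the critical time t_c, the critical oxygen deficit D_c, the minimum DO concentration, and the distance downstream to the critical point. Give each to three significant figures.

t_c = [1/(k_2−k_1)] ln[(k_2/k_1)(1 − D₀(k_2−k_1)/(k_1 L₀))]
= [1/(1.32−0.335)] ln[(1.32/0.335)(1 − 0.751×0.9850/(0.335×37.7))]
= (1/0.9850) ln[3.940 × 0.9414] = 1.015 × ln(3.710) = 1.015 × 1.311 = 1.331 d.
D_c = (k_1/k_2) L₀ e^(−k_1 t_c) = (0.335/1.32) × 37.7 × e^(−0.335×1.331) = 0.2538 × 37.7 × 0.6403 = 6.126 mg/L.
Minimum DO = C_s − D_c = 8.92 − 6.126 = 2.794 mg/L.
x_c = v t_c = 0.410 m/s × 1.331 d × 86400 s/d = 47140 m ≈ 47.1 km.

t_c ≈ 1.33 d; D_c ≈ 6.13 mg/L; min DO ≈ 2.79 mg/L; x_c ≈ 47.1 km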